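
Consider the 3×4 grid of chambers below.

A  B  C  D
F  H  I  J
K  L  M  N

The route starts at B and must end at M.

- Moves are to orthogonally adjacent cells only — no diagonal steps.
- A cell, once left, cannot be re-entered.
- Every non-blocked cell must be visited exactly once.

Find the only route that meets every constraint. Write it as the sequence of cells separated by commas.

Need to visit all 12 open cells exactly once, starting at B and ending at M.
Route from B: left to A, 2× down (reaching K), right to L, up to H, right to I, up to C, right to D, 2× down (reaching N), left to M — 11 moves in all.
Check: all 12 open cells covered.

B, A, F, K, L, H, I, C, D, J, N, M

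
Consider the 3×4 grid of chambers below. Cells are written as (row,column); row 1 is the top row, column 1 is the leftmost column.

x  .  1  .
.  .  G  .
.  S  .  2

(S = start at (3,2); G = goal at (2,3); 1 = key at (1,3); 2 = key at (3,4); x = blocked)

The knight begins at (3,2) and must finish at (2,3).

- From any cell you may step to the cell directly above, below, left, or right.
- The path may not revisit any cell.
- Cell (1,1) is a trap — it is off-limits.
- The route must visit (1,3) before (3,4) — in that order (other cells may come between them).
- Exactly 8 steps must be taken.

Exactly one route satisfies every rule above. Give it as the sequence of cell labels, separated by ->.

The waypoints must appear in the order (1,3), (3,4), with no cell reused.
Route from (3,2): 2× up (reaching (1,2)), 2× right (reaching (1,4)), 2× down (reaching (3,4)), left to (3,3), up to (2,3) — 8 moves in all.
Check: order respected (1 at step 3, 2 at step 6); 8 moves as required.

(3,2) -> (2,2) -> (1,2) -> (1,3) -> (1,4) -> (2,4) -> (3,4) -> (3,3) -> (2,3)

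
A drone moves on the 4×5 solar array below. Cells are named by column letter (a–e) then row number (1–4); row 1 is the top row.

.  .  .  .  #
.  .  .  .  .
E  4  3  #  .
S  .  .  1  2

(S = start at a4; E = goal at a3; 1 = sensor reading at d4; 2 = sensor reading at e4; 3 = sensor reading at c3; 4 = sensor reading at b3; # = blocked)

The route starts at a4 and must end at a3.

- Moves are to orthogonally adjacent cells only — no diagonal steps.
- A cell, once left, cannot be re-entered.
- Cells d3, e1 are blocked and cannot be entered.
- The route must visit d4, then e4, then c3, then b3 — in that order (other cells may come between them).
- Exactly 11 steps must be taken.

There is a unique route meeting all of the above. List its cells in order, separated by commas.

a4, b4, c4, d4, e4, e3, e2, d2, c2, c3, b3, a3

The waypoints must appear in the order d4, e4, c3, b3, with no cell reused.
Route from a4: right 4 to e4, up 2 to e2, left 2 to c2, down 1 to c3, left 2 to a3 — 11 moves in all.
Check: order respected (1 at step 3, 2 at step 4, 3 at step 9, 4 at step 10); 11 moves as required.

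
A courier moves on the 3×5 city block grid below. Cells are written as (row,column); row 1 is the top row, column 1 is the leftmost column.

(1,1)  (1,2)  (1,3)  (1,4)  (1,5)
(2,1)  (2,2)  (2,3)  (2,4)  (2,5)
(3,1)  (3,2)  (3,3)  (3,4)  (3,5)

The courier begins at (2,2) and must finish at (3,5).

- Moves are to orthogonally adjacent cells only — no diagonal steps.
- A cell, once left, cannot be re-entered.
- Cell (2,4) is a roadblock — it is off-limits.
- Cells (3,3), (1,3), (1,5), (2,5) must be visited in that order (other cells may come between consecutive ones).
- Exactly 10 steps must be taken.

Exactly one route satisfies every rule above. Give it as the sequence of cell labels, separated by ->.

(2,2) -> (2,1) -> (3,1) -> (3,2) -> (3,3) -> (2,3) -> (1,3) -> (1,4) -> (1,5) -> (2,5) -> (3,5)

The waypoints must appear in the order (3,3), (1,3), (1,5), (2,5), with no cell reused.
Route from (2,2): left 1 to (2,1), down 1 to (3,1), right 2 to (3,3), up 2 to (1,3), right 2 to (1,5), down 2 to (3,5) — 10 moves in all.
Check: order respected ((3,3) at step 4, (1,3) at step 6, (1,5) at step 8, (2,5) at step 9); 10 moves as required.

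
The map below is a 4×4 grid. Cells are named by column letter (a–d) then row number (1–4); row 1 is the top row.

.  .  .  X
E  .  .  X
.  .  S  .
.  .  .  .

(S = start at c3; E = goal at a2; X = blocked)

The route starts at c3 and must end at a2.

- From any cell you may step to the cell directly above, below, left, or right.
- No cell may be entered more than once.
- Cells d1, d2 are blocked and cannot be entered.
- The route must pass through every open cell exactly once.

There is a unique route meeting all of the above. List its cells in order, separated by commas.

c3, d3, d4, c4, b4, a4, a3, b3, b2, c2, c1, b1, a1, a2

Need to visit all 14 open cells exactly once, starting at c3 and ending at a2.
Cell d3 has only two open neighbours (d4 and c3), so the path must pass straight through it: one of those is the cell it's entered from and the other is where it exits.
Route from c3: right to d3, down to d4, 3× left (reaching a4), up to a3, right to b3, up to b2, right to c2, up to c1, 2× left (reaching a1), down to a2 — 13 moves in all.
Check: all 14 open cells covered.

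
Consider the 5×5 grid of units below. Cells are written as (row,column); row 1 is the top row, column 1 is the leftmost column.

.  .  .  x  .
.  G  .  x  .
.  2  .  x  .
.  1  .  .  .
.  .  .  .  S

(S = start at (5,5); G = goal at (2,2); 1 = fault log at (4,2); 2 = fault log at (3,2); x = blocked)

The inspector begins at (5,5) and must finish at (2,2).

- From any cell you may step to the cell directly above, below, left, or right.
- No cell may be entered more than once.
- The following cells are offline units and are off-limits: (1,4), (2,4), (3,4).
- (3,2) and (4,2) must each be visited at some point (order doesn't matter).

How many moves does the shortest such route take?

6

Any route passes through (3,2) and (4,2) in some order between (5,5) and (2,2). Summing Manhattan distances along each leg and taking the cheapest ordering ((5,5) → (4,2) → (3,2) → (2,2)) gives a lower bound of 4 + 1 + 1 = 6 moves.
A route of 6 moves achieves this: (5,5) → (4,5) → (4,4) → (4,3) → (4,2) → (3,2) → (2,2).
Since 6 matches the lower bound, it is optimal.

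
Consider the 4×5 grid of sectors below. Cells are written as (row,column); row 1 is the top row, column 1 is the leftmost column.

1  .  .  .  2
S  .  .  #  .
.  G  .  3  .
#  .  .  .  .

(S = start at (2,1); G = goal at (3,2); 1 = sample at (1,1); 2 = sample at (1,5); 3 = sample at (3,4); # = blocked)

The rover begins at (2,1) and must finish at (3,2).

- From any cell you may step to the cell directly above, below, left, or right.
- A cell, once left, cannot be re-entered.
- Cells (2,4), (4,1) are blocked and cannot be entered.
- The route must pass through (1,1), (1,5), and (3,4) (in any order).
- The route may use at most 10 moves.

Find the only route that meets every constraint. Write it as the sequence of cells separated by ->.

The budget equals the shortest possible length, so every move has to be on a shortest route through the required cells.
Route from (2,1): up 1 to (1,1), right 4 to (1,5), down 2 to (3,5), left 3 to (3,2) — 10 moves in all.
Check: all required cells visited; 10 ≤ 10 moves.

(2,1) -> (1,1) -> (1,2) -> (1,3) -> (1,4) -> (1,5) -> (2,5) -> (3,5) -> (3,4) -> (3,3) -> (3,2)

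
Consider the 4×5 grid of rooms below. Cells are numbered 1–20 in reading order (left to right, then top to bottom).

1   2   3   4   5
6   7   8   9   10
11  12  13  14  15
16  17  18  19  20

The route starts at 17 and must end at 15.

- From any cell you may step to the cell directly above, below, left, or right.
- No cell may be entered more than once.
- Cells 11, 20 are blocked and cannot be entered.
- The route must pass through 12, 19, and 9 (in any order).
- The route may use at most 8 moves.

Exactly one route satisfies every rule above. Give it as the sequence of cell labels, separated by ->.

The budget equals the shortest possible length, so every move has to be on a shortest route through the required cells.
Route from 17: up 1 to 12, right 1 to 13, down 1 to 18, right 1 to 19, up 2 to 9, right 1 to 10, down 1 to 15 — 8 moves in all.
Check: all required cells visited; 8 ≤ 8 moves.

17 -> 12 -> 13 -> 18 -> 19 -> 14 -> 9 -> 10 -> 15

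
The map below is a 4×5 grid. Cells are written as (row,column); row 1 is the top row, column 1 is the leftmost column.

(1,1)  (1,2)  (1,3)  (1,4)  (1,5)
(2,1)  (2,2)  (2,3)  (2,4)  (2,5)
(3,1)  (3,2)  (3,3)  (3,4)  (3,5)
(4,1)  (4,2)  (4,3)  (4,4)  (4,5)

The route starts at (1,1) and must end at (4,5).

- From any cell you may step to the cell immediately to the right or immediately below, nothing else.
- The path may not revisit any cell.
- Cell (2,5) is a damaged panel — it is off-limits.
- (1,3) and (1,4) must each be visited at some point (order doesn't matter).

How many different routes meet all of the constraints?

2

A right/down-only route from (1,1) to (4,5) makes exactly 3 down-moves and 4 right-moves in some order.
With no other constraints that would be C(7,3) = 35 routes.
A monotone route can only reach the required cells in the order (1,3), (1,4), so split there and multiply the segment counts (each segment already excludes blocked cells): (1,1)→(1,3): 1; (1,3)→(1,4): 1; (1,4)→(4,5): 2; product = 2.
That gives 2 routes.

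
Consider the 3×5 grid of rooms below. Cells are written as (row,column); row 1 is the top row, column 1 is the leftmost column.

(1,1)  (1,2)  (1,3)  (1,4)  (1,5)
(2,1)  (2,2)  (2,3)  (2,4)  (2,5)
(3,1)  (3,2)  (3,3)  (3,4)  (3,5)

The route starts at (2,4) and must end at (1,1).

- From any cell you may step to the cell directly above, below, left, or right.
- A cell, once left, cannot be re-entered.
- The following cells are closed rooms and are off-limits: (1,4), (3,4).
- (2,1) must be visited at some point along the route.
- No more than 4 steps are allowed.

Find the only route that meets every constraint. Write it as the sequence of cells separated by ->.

(2,4) -> (2,3) -> (2,2) -> (2,1) -> (1,1)

Any route must reach (2,1) and still end at (1,1) within 4 moves, so the order of the required stops is forced.
Route from (2,4): 3× left (reaching (2,1)), up to (1,1) — 4 moves in all.
Check: all required cells visited; 4 ≤ 4 moves.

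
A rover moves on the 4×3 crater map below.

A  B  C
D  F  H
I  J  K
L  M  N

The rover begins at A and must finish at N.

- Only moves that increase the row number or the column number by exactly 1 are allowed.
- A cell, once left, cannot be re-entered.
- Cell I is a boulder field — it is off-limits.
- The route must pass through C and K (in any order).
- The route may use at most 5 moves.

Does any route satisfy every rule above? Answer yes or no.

yes

One route that works: A → B → C → H → K → N.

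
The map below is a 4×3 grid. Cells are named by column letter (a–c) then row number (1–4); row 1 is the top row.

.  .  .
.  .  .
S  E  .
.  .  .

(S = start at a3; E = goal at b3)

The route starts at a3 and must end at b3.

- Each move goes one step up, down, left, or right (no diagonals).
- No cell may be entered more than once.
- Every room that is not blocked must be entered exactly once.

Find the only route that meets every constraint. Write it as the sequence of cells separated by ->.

Need to visit all 12 open cells exactly once, starting at a3 and ending at b3.
Cell a4 has only two open neighbours (a3 and b4), so the path must pass straight through it: one of those is the cell it's entered from and the other is where it exits.
Route from a3: down 1 to a4, right 2 to c4, up 3 to c1, left 2 to a1, down 1 to a2, right 1 to b2, down 1 to b3 — 11 moves in all.
Check: all 12 open cells covered.

a3 -> a4 -> b4 -> c4 -> c3 -> c2 -> c1 -> b1 -> a1 -> a2 -> b2 -> b3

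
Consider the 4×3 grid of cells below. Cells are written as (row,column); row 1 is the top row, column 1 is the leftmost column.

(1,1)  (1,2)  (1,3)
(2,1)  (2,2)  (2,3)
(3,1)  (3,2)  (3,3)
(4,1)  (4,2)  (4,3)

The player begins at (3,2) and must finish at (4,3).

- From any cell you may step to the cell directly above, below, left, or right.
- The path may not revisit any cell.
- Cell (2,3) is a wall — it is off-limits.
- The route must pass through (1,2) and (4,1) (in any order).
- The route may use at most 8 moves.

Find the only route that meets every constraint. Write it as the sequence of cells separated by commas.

The budget equals the shortest possible length, so every move has to be on a shortest route through the required cells.
Route from (3,2): up 2 to (1,2), left 1 to (1,1), down 3 to (4,1), right 2 to (4,3) — 8 moves in all.
Check: all required cells visited; 8 ≤ 8 moves.

(3,2), (2,2), (1,2), (1,1), (2,1), (3,1), (4,1), (4,2), (4,3)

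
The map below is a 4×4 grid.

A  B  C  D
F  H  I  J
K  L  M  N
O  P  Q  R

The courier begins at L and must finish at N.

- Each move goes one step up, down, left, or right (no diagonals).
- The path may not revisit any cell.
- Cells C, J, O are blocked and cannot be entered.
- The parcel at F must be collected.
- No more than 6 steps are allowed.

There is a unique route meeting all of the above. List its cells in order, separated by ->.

L -> K -> F -> H -> I -> M -> N

Any route must reach F and still end at N within 6 moves, so the order of the required stops is forced.
Route from L: left to K, up to F, 2× right (reaching I), down to M, right to N — 6 moves in all.
Check: all required cells visited; 6 ≤ 6 moves.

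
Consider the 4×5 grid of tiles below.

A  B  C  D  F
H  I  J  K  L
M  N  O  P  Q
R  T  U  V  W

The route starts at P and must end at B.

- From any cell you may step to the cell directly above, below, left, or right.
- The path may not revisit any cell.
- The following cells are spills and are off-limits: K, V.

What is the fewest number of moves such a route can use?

The Manhattan distance from P to B is |3−1| + |4−2| = 4, so at least 4 moves are needed.
A route of 4 moves achieves this: P → O → J → C → B.
Since 4 matches the lower bound, it is optimal.

4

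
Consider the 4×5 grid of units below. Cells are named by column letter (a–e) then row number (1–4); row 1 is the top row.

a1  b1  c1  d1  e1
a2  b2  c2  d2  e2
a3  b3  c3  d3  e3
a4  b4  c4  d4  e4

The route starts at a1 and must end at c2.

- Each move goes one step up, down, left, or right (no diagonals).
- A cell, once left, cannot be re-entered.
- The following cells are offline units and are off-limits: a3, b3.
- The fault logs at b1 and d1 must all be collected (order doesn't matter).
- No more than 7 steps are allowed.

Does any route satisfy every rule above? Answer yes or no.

yes

One route that works: a1 → b1 → c1 → d1 → d2 → c2.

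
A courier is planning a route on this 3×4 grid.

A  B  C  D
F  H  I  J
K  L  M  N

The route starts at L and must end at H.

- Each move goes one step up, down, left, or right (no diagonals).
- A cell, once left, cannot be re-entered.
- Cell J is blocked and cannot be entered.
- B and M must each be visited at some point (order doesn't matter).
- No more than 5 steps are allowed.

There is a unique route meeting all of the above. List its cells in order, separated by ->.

L -> M -> I -> C -> B -> H

Any route must reach B and M and still end at H within 5 moves, so the order of the required stops is forced.
Route from L: right to M, 2× up (reaching C), left to B, down to H — 5 moves in all.
Check: all required cells visited; 5 ≤ 5 moves.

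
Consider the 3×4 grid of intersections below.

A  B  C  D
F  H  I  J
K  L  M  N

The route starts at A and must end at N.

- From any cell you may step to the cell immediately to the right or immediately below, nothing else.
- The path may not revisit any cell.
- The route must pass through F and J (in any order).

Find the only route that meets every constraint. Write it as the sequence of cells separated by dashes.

Moves only go right or down, so the column and row indices never decrease.
Route from A: down to F, 3× right (reaching J), down to N — 5 moves in all.
Check: all required cells visited.

A - F - H - I - J - N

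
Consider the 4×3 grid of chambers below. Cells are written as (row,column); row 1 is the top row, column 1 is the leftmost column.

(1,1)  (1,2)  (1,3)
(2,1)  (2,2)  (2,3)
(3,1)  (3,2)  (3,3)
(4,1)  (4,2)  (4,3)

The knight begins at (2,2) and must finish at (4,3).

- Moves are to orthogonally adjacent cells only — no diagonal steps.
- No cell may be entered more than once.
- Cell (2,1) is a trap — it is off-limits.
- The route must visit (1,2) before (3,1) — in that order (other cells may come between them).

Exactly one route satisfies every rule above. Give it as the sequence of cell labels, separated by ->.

The waypoints must appear in the order (1,2), (3,1), with no cell reused.
Route from (2,2): up 1 to (1,2), right 1 to (1,3), down 2 to (3,3), left 2 to (3,1), down 1 to (4,1), right 2 to (4,3) — 9 moves in all.
Check: order respected ((1,2) at step 1, (3,1) at step 6).

(2,2) -> (1,2) -> (1,3) -> (2,3) -> (3,3) -> (3,2) -> (3,1) -> (4,1) -> (4,2) -> (4,3)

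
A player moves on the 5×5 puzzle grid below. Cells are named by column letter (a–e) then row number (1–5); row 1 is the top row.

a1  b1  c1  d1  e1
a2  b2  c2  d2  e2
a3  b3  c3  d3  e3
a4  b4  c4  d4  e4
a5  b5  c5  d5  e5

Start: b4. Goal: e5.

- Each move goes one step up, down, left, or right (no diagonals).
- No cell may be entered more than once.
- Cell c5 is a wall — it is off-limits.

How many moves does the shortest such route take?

The Manhattan distance from b4 to e5 is |4−5| + |2−5| = 4, so at least 4 moves are needed.
A route of 4 moves achieves this: b4 → c4 → d4 → d5 → e5.
Since 4 matches the lower bound, it is optimal.

4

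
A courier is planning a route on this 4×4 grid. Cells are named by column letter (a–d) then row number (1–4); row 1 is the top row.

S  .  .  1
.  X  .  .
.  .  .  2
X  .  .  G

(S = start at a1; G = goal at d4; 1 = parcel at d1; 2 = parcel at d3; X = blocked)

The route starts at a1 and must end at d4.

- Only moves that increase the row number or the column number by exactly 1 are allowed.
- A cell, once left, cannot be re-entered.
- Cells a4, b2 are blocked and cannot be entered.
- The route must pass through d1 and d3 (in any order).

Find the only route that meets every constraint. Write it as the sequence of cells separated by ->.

Moves only go right or down, so the column and row indices never decrease.
Route from a1: 3× right (reaching d1), 3× down (reaching d4) — 6 moves in all.
Check: all required cells visited.

a1 -> b1 -> c1 -> d1 -> d2 -> d3 -> d4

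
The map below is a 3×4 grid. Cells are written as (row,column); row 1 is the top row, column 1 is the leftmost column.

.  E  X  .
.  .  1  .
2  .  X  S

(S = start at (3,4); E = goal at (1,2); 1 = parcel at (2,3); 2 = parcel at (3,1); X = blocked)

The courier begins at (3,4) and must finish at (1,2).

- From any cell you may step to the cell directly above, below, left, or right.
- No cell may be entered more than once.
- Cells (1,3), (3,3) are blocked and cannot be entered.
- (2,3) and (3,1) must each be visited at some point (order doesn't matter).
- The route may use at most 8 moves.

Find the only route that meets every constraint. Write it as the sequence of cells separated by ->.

The budget equals the shortest possible length, so every move has to be on a shortest route through the required cells.
Route from (3,4): up 1 to (2,4), left 2 to (2,2), down 1 to (3,2), left 1 to (3,1), up 2 to (1,1), right 1 to (1,2) — 8 moves in all.
Check: all required cells visited; 8 ≤ 8 moves.

(3,4) -> (2,4) -> (2,3) -> (2,2) -> (3,2) -> (3,1) -> (2,1) -> (1,1) -> (1,2)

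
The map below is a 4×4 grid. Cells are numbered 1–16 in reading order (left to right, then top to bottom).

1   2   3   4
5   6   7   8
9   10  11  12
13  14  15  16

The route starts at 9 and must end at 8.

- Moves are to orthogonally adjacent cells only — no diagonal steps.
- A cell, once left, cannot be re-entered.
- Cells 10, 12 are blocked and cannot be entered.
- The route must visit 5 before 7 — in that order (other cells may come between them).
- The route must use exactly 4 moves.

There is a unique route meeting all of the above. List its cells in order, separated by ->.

9 -> 5 -> 6 -> 7 -> 8

The waypoints must appear in the order 5, 7, with no cell reused.
Route from 9: up to 5, 3× right (reaching 8) — 4 moves in all.
Check: order respected (5 at step 1, 7 at step 3); 4 moves as required.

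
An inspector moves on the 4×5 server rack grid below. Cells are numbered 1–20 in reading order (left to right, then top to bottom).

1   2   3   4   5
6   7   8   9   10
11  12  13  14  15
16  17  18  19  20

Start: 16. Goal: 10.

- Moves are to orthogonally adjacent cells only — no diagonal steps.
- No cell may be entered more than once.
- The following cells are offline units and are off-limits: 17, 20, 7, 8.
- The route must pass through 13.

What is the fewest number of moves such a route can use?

Any route passes through 13 somewhere between 16 and 10. Summing Manhattan distances along the two legs (16 → 13 → 10) gives a lower bound of 3 + 3 = 6 moves.
A route of 6 moves achieves this: 16 → 11 → 12 → 13 → 14 → 9 → 10.
Since 6 matches the lower bound, it is optimal.

6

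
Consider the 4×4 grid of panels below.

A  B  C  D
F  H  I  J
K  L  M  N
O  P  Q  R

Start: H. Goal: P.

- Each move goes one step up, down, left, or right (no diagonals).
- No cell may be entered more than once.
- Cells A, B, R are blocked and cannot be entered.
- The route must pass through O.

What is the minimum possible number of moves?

4

Any route passes through O somewhere between H and P. Summing Manhattan distances along the two legs (H → O → P) gives a lower bound of 3 + 1 = 4 moves.
A route of 4 moves achieves this: H → L → K → O → P.
Since 4 matches the lower bound, it is optimal.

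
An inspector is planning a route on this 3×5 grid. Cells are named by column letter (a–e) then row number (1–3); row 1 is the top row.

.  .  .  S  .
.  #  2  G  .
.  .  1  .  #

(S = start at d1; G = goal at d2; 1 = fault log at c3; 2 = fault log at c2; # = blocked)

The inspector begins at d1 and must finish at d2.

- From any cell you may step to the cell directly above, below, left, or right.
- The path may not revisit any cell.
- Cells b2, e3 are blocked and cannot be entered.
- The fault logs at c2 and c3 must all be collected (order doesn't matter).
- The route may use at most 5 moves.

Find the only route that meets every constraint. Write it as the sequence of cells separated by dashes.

d1 - c1 - c2 - c3 - d3 - d2

The 5-move cap with required stops at c2, c3 leaves no slack for detours.
Route from d1: left to c1, 2× down (reaching c3), right to d3, up to d2 — 5 moves in all.
Check: all required cells visited; 5 ≤ 5 moves.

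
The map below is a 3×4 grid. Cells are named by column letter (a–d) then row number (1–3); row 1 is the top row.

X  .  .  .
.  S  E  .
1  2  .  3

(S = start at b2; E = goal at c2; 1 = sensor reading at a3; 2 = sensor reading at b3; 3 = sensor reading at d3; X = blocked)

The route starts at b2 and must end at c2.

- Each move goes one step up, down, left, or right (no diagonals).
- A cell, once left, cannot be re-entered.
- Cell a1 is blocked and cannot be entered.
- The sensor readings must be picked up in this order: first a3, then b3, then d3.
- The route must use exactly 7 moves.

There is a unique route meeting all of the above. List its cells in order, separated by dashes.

b2 - a2 - a3 - b3 - c3 - d3 - d2 - c2

The waypoints must appear in the order a3, b3, d3, with no cell reused.
Route from b2: left 1 to a2, down 1 to a3, right 3 to d3, up 1 to d2, left 1 to c2 — 7 moves in all.
Check: order respected (1 at step 2, 2 at step 3, 3 at step 5); 7 moves as required.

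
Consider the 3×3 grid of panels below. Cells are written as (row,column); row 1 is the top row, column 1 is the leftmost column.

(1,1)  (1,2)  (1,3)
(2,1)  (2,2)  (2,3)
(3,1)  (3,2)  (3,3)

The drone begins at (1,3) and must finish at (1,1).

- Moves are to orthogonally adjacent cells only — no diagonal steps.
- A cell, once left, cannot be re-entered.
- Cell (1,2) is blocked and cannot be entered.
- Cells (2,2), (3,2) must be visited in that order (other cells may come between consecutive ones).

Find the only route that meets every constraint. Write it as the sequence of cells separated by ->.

The waypoints must appear in the order (2,2), (3,2), with no cell reused.
Route from (1,3): down 1 to (2,3), left 1 to (2,2), down 1 to (3,2), left 1 to (3,1), up 2 to (1,1) — 6 moves in all.
Check: order respected ((2,2) at step 2, (3,2) at step 3).

(1,3) -> (2,3) -> (2,2) -> (3,2) -> (3,1) -> (2,1) -> (1,1)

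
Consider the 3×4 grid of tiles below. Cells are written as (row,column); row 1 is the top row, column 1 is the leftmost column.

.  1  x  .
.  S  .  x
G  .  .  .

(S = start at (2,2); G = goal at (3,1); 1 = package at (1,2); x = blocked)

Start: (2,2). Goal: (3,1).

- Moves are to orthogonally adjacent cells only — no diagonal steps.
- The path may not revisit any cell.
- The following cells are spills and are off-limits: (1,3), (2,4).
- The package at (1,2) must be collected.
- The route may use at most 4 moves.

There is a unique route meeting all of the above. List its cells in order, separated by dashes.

(2,2) - (1,2) - (1,1) - (2,1) - (3,1)

Any route must reach (1,2) and still end at (3,1) within 4 moves, so the order of the required stops is forced.
Route from (2,2): up to (1,2), left to (1,1), 2× down (reaching (3,1)) — 4 moves in all.
Check: all required cells visited; 4 ≤ 4 moves.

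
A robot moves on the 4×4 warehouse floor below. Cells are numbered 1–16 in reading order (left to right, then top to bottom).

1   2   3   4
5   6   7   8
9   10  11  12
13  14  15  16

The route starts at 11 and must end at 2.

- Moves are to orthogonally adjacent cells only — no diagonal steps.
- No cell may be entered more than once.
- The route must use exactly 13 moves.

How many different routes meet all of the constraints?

Need simple routes of exactly 13 moves from 11 to 2 (Manhattan distance 3, so 5 moves are spent on a detour and 5 undoing it).
Branch systematically from the start, pruning whenever the remaining move budget drops below the Manhattan distance to 2 or differs from it in parity. Grouping the completions by first move — via 7: 10; via 15: 2; via 10: 6; via 12: 4 — and summing: 10 + 2 + 6 + 4 = 22.
That gives 22 routes.

22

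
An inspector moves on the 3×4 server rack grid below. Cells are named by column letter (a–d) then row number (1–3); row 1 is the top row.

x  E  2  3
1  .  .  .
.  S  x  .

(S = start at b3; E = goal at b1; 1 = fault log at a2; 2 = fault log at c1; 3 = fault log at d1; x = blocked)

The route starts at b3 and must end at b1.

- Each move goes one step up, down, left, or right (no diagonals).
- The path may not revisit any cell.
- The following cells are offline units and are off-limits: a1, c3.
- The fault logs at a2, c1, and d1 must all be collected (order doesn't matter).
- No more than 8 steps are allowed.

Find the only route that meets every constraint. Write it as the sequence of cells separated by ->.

b3 -> a3 -> a2 -> b2 -> c2 -> d2 -> d1 -> c1 -> b1

Any route must reach a2, c1, and d1 and still end at b1 within 8 moves, so the order of the required stops is forced.
Route from b3: left to a3, up to a2, 3× right (reaching d2), up to d1, 2× left (reaching b1) — 8 moves in all.
Check: all required cells visited; 8 ≤ 8 moves.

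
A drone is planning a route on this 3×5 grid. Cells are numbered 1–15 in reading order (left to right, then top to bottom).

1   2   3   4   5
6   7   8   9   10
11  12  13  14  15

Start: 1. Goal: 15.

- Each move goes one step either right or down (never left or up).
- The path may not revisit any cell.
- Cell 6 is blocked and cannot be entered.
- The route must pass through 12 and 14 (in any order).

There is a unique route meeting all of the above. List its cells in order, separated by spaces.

Moves only go right or down, so the column and row indices never decrease.
Route from 1: right 1 to 2, down 2 to 12, right 3 to 15 — 6 moves in all.
Check: all required cells visited.

1 2 7 12 13 14 15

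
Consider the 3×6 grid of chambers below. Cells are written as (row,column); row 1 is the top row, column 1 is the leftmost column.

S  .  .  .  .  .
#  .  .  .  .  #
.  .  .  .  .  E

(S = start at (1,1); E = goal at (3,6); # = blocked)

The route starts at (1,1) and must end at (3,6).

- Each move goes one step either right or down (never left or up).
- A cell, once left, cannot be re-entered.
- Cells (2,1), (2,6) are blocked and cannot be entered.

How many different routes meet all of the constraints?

10

A right/down-only route from (1,1) to (3,6) makes exactly 2 down-moves and 5 right-moves in some order.
With no other constraints that would be C(7,2) = 21 routes.
Subtract routes through each blocked cell (inclusion–exclusion for overlaps): − through (2,1): 6 − through (2,6): 6 + through (2,1)&(2,6): 1 → 10.
That gives 10 routes.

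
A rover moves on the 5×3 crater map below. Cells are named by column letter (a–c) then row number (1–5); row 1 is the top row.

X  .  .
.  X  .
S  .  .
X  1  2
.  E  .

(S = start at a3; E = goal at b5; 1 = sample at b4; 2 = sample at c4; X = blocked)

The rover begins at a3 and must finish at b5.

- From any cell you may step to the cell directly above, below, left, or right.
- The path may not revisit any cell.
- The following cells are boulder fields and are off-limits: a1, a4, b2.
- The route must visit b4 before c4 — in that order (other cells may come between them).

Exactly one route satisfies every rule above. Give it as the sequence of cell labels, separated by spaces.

The waypoints must appear in the order b4, c4, with no cell reused.
Route from a3: right 1 to b3, down 1 to b4, right 1 to c4, down 1 to c5, left 1 to b5 — 5 moves in all.
Check: order respected (1 at step 2, 2 at step 3).

a3 b3 b4 c4 c5 b5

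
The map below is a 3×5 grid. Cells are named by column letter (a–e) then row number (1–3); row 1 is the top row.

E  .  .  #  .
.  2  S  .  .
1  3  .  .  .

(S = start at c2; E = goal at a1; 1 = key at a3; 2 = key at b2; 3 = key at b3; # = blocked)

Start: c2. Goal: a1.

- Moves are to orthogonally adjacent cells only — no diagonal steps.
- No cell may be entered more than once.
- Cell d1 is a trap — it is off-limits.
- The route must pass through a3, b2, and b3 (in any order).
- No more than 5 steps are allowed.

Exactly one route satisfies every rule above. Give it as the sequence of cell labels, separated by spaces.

c2 b2 b3 a3 a2 a1

The 5-move cap with required stops at a3, b2, b3 leaves no slack for detours.
Route from c2: left to b2, down to b3, left to a3, 2× up (reaching a1) — 5 moves in all.
Check: all required cells visited; 5 ≤ 5 moves.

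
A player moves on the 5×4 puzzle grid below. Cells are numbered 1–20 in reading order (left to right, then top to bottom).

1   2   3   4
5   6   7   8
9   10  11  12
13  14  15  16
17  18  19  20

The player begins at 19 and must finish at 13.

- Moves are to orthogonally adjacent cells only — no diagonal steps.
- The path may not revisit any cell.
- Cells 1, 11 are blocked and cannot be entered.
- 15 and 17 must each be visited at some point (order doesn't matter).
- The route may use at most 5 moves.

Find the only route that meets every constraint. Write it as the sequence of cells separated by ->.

19 -> 15 -> 14 -> 18 -> 17 -> 13

The 5-move cap with required stops at 15, 17 leaves no slack for detours.
Route from 19: up 1 to 15, left 1 to 14, down 1 to 18, left 1 to 17, up 1 to 13 — 5 moves in all.
Check: all required cells visited; 5 ≤ 5 moves.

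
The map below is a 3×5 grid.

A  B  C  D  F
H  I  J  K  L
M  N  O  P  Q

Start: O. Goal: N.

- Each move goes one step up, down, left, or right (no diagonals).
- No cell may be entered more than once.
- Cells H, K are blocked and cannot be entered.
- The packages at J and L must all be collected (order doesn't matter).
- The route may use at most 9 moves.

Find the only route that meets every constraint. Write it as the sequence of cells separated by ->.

O -> P -> Q -> L -> F -> D -> C -> J -> I -> N

The budget equals the shortest possible length, so every move has to be on a shortest route through the required cells.
Route from O: right 2 to Q, up 2 to F, left 2 to C, down 1 to J, left 1 to I, down 1 to N — 9 moves in all.
Check: all required cells visited; 9 ≤ 9 moves.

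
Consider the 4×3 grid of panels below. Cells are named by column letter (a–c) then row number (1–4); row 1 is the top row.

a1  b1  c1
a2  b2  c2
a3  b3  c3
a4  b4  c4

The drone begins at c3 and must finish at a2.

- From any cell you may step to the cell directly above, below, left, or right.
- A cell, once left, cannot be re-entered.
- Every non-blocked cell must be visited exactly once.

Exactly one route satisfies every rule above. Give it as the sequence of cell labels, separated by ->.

Need to visit all 12 open cells exactly once, starting at c3 and ending at a2.
Route from c3: down 1 to c4, left 2 to a4, up 1 to a3, right 1 to b3, up 1 to b2, right 1 to c2, up 1 to c1, left 2 to a1, down 1 to a2 — 11 moves in all.
Check: all 12 open cells covered.

c3 -> c4 -> b4 -> a4 -> a3 -> b3 -> b2 -> c2 -> c1 -> b1 -> a1 -> a2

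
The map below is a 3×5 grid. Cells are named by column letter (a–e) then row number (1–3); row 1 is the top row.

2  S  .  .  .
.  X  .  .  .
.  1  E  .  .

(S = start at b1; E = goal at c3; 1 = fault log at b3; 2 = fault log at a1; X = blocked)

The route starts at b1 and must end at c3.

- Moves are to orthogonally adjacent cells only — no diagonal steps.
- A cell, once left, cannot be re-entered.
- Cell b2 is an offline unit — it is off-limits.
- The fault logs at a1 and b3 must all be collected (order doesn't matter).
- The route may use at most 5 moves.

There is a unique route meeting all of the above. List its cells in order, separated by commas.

The 5-move cap with required stops at a1, b3 leaves no slack for detours.
Route from b1: left to a1, 2× down (reaching a3), 2× right (reaching c3) — 5 moves in all.
Check: all required cells visited; 5 ≤ 5 moves.

b1, a1, a2, a3, b3, c3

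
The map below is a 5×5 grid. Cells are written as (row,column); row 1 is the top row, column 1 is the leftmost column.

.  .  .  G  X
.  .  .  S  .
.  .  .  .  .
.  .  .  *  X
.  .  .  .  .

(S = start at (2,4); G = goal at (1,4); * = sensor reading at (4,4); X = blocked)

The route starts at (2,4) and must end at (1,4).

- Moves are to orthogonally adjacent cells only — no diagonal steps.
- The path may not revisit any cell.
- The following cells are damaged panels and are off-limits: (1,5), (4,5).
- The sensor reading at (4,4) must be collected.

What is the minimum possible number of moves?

Any route passes through (4,4) somewhere between (2,4) and (1,4). Summing Manhattan distances along the two legs ((2,4) → (4,4) → (1,4)) gives a lower bound of 2 + 3 = 5 moves.
The shortest route satisfying every rule uses 7 moves: (2,4) → (3,4) → (4,4) → (4,3) → (3,3) → (2,3) → (1,3) → (1,4).
The bound of 5 isn't tight here; checking systematically, no route of length 5 through 6 satisfies every constraint, so 7 is the minimum.

7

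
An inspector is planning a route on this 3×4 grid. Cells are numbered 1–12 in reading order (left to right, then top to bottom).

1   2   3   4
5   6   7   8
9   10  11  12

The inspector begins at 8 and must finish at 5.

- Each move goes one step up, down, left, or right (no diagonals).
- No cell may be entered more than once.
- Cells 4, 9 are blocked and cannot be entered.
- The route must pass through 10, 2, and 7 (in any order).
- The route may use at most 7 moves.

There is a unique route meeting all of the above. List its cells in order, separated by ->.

The budget equals the shortest possible length, so every move has to be on a shortest route through the required cells.
Route from 8: left to 7, down to 11, left to 10, 2× up (reaching 2), left to 1, down to 5 — 7 moves in all.
Check: all required cells visited; 7 ≤ 7 moves.

8 -> 7 -> 11 -> 10 -> 6 -> 2 -> 1 -> 5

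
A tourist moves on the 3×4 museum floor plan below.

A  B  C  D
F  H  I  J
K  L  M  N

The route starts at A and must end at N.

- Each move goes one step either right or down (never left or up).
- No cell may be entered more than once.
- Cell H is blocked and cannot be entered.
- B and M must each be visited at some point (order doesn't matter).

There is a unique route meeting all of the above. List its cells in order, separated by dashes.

A - B - C - I - M - N

Moves only go right or down, so the column and row indices never decrease.
Route from A: right 2 to C, down 2 to M, right 1 to N — 5 moves in all.
Check: all required cells visited.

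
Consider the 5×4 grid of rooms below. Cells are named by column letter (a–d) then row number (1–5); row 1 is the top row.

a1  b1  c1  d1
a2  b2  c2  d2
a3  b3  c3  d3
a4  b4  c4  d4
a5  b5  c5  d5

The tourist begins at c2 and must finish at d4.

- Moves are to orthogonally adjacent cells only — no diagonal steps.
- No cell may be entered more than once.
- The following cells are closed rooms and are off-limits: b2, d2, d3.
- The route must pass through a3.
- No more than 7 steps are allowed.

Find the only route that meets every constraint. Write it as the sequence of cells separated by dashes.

c2 - c3 - b3 - a3 - a4 - b4 - c4 - d4

The 7-move cap with required stops at a3 leaves no slack for detours.
Route from c2: down 1 to c3, left 2 to a3, down 1 to a4, right 3 to d4 — 7 moves in all.
Check: all required cells visited; 7 ≤ 7 moves.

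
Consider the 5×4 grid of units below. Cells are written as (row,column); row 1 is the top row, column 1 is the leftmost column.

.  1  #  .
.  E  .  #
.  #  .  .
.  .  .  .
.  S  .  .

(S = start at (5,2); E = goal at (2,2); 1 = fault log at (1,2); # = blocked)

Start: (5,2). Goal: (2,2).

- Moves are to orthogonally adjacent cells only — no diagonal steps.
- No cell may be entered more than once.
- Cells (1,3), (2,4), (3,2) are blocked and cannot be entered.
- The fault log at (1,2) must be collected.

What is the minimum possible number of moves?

7

Any route passes through (1,2) somewhere between (5,2) and (2,2). Summing Manhattan distances along the two legs ((5,2) → (1,2) → (2,2)) gives a lower bound of 4 + 1 = 5 moves.
That bound ignores the blocked cells. Measuring each leg by the fewest moves that actually steer around them ((5,2)→(1,2): 6; (1,2)→(2,2): 1) raises the lower bound to 7.
A route of 7 moves exists: (5,2) → (4,2) → (4,1) → (3,1) → (2,1) → (1,1) → (1,2) → (2,2).
Since 7 matches that lower bound, it is optimal.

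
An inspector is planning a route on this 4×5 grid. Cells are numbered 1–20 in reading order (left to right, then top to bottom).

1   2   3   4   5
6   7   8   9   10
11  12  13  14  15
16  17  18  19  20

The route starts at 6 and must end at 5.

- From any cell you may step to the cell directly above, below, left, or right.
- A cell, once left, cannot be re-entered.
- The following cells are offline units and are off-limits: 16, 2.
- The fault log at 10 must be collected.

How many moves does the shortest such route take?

5

Any route passes through 10 somewhere between 6 and 5. Summing Manhattan distances along the two legs (6 → 10 → 5) gives a lower bound of 4 + 1 = 5 moves.
A route of 5 moves achieves this: 6 → 7 → 8 → 9 → 10 → 5.
Since 5 matches the lower bound, it is optimal.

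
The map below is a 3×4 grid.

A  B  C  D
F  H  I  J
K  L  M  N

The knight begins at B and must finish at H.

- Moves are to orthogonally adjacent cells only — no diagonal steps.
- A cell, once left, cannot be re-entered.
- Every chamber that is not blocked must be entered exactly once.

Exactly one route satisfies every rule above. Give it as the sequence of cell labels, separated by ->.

B -> A -> F -> K -> L -> M -> N -> J -> D -> C -> I -> H

Need to visit all 12 open cells exactly once, starting at B and ending at H.
Cell K has only two open neighbours (F and L), so the path must pass straight through it: one of those is the cell it's entered from and the other is where it exits.
Route from B: left 1 to A, down 2 to K, right 3 to N, up 2 to D, left 1 to C, down 1 to I, left 1 to H — 11 moves in all.
Check: all 12 open cells covered.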